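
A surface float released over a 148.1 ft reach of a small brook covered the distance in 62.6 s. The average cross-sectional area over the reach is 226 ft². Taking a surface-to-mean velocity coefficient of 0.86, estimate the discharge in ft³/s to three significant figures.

460 ft³/s

v_surface = L / t̄ = 148.1 / 62.6 = 2.366 ft/s
v_mean = 0.86 × 2.366 = 2.035 ft/s
Q = A × v_mean = 226 × 2.035 = 459.8 ft³/s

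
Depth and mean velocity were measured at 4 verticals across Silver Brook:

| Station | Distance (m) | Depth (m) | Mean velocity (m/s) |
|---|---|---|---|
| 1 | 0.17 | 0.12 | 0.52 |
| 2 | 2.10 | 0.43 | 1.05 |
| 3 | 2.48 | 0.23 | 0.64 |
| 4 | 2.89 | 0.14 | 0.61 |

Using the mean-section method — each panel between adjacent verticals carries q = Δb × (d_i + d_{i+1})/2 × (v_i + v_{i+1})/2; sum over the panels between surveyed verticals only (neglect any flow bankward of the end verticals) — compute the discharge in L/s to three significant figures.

570 L/s

Panel 1-2: Δb = 1.93 m, d̄ = (0.12+0.43)/2 = 0.275, v̄ = (0.52+1.05)/2 = 0.785 → q = 1.93×0.275×0.785 = 0.4166 m³/s
Panel 2-3: Δb = 0.38 m, d̄ = (0.43+0.23)/2 = 0.33, v̄ = (1.05+0.64)/2 = 0.845 → q = 0.38×0.33×0.845 = 0.1060 m³/s
Panel 3-4: Δb = 0.41 m, d̄ = (0.23+0.14)/2 = 0.185, v̄ = (0.64+0.61)/2 = 0.625 → q = 0.41×0.185×0.625 = 0.04741 m³/s
Q = Σ q = 0.5700 m³/s
= 0.5700 × 1000 = 570.0 L/s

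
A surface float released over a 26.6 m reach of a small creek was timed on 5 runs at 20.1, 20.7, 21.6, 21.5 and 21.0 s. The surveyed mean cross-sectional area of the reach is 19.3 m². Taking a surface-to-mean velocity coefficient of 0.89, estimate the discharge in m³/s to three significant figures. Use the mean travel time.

21.8 m³/s

t̄ = (20.1 + 20.7 + 21.6 + 21.5 + 21.0) / 5 = 20.98 s
v_surface = L / t̄ = 26.6 / 20.98 = 1.268 m/s
v_mean = 0.89 × 1.268 = 1.128 m/s
Q = A × v_mean = 19.3 × 1.128 = 21.78 m³/s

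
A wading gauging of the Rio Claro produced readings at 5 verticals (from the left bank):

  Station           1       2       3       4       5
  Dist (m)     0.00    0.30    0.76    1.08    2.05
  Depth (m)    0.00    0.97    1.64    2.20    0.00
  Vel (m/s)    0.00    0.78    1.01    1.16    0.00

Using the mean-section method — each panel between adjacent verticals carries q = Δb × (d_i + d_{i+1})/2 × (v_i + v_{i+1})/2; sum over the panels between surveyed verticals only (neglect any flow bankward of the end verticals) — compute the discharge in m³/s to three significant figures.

Panel 1-2: Δb = 0.3 m, d̄ = (0.00+0.97)/2 = 0.485, v̄ = (0.00+0.78)/2 = 0.39 → q = 0.3×0.485×0.39 = 0.05675 m³/s
Panel 2-3: Δb = 0.46 m, d̄ = (0.97+1.64)/2 = 1.305, v̄ = (0.78+1.01)/2 = 0.895 → q = 0.46×1.305×0.895 = 0.5373 m³/s
Panel 3-4: Δb = 0.32 m, d̄ = (1.64+2.20)/2 = 1.92, v̄ = (1.01+1.16)/2 = 1.085 → q = 0.32×1.92×1.085 = 0.6666 m³/s
Panel 4-5: Δb = 0.97 m, d̄ = (2.20+0.00)/2 = 1.1, v̄ = (1.16+0.00)/2 = 0.58 → q = 0.97×1.1×0.58 = 0.6189 m³/s
Q = Σ q = 1.879 m³/s

1.88 m³/s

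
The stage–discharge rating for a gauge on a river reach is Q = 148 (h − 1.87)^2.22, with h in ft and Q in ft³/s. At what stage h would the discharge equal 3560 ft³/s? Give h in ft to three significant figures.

h − h₀ = (Q/C)^(1/b) = (3560/148)^(1/2.22) = 4.189 ft
h = 1.87 + 4.189 = 6.059 ft

6.06 ft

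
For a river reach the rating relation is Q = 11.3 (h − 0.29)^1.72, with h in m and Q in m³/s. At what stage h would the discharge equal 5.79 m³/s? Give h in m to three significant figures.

0.968 m

h − h₀ = (Q/C)^(1/b) = (5.79/11.3)^(1/1.72) = 0.6779 m
h = 0.29 + 0.6779 = 0.9679 m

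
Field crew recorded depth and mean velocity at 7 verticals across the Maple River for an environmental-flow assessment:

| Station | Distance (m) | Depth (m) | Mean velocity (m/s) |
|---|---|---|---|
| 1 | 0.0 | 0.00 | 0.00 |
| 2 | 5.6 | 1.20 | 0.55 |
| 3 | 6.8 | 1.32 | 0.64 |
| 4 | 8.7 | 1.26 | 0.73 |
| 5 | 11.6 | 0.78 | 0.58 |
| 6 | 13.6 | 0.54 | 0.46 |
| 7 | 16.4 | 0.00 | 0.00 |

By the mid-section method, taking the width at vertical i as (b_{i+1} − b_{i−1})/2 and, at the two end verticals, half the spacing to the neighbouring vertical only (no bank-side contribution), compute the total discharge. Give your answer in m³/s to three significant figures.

w_2 = (6.8 − 0.0)/2 = 3.4 m; q_2 = 0.55 × 1.20 × 3.4 = 2.244 m³/s
w_3 = (8.7 − 5.6)/2 = 1.55 m; q_3 = 0.64 × 1.32 × 1.55 = 1.309 m³/s
w_4 = (11.6 − 6.8)/2 = 2.4 m; q_4 = 0.73 × 1.26 × 2.4 = 2.208 m³/s
w_5 = (13.6 − 8.7)/2 = 2.45 m; q_5 = 0.58 × 0.78 × 2.45 = 1.108 m³/s
w_6 = (16.4 − 11.6)/2 = 2.4 m; q_6 = 0.46 × 0.54 × 2.4 = 0.5962 m³/s
Stations 1, 7 contribute zero (depth or velocity is 0).
Q = Σ qᵢ = 7.466 m³/s

7.47 m³/s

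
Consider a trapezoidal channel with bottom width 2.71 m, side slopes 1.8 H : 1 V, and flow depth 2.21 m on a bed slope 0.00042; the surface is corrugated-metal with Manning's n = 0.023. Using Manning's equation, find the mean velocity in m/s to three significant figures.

A = (b + z·y)·y = (2.71 + 1.8×2.21)×2.21 = 14.78 m²
P = b + 2y√(1+z²) = 2.71 + 2×2.21×√(1+1.8²) = 11.81 m
R = A/P = 14.78/11.81 = 1.251 m
Q = (1/n)·A·R^(2/3)·S^(1/2) = (1/0.023) × 14.78 × 1.251^(2/3) × 0.00042^(1/2) = 15.29 m³/s
V = Q/A = 15.29/14.78 = 1.035 m/s

1.03 m/s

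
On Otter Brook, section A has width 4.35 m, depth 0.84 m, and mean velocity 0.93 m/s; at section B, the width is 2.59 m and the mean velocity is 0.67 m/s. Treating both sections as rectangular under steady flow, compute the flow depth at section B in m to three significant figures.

1.96 m

Q = A₁V₁ = (4.35×0.84) × 0.93 = 3.398 m³/s
d₂ = Q/(b₂ V₂) = 3.398/(2.59×0.67) = 1.958 m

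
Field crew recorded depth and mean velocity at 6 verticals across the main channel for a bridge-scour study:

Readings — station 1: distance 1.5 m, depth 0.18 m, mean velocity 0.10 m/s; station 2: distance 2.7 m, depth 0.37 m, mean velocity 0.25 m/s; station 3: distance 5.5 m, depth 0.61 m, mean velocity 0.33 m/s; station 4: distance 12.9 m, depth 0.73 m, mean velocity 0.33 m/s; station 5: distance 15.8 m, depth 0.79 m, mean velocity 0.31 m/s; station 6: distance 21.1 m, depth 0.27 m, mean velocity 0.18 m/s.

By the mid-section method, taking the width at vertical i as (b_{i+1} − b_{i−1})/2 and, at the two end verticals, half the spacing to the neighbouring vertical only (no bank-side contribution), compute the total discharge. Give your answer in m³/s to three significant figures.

w_1 = (2.7 − 1.5)/2 = 0.6 m; q_1 = 0.10 × 0.18 × 0.6 = 0.01080 m³/s
w_2 = (5.5 − 1.5)/2 = 2 m; q_2 = 0.25 × 0.37 × 2 = 0.1850 m³/s
w_3 = (12.9 − 2.7)/2 = 5.1 m; q_3 = 0.33 × 0.61 × 5.1 = 1.027 m³/s
w_4 = (15.8 − 5.5)/2 = 5.15 m; q_4 = 0.33 × 0.73 × 5.15 = 1.241 m³/s
w_5 = (21.1 − 12.9)/2 = 4.1 m; q_5 = 0.31 × 0.79 × 4.1 = 1.004 m³/s
w_6 = (21.1 − 15.8)/2 = 2.65 m; q_6 = 0.18 × 0.27 × 2.65 = 0.1288 m³/s
Q = Σ qᵢ = 3.596 m³/s

3.60 m³/s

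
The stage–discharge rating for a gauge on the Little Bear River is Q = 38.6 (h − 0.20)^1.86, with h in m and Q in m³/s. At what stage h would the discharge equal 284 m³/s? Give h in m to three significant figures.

h − h₀ = (Q/C)^(1/b) = (284/38.6)^(1/1.86) = 2.924 m
h = 0.20 + 2.924 = 3.124 m

3.12 m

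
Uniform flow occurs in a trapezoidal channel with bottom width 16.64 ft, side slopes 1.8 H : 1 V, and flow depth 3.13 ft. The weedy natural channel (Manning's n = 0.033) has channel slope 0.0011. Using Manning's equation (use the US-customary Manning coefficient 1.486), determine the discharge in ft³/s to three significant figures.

185 ft³/s

A = (b + z·y)·y = (16.64 + 1.8×3.13)×3.13 = 69.72 ft²
P = b + 2y√(1+z²) = 16.64 + 2×3.13×√(1+1.8²) = 29.53 ft
R = A/P = 69.72/29.53 = 2.361 ft
Q = (1.486/n)·A·R^(2/3)·S^(1/2) = (1.486/0.033) × 69.72 × 2.361^(2/3) × 0.0011^(1/2) = 184.6 ft³/s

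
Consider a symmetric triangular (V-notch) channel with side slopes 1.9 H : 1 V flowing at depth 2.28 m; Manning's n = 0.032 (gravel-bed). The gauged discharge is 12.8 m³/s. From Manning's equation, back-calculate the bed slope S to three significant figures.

0.00170

A = z·y² = 1.9×2.28² = 9.877 m²
P = 2y√(1+z²) = 2×2.28×√(1+1.9²) = 9.791 m
R = A/P = 9.877/9.791 = 1.009 m
S = (Q·n / (1·A·R^(2/3)))² = (12.8×0.032 / (1×9.877×1.006))² = 0.001700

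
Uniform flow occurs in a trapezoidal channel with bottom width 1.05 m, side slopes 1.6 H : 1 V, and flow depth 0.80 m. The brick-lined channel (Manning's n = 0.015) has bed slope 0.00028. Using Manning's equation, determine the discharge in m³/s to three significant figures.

A = (b + z·y)·y = (1.05 + 1.6×0.80)×0.80 = 1.864 m²
P = b + 2y√(1+z²) = 1.05 + 2×0.80×√(1+1.6²) = 4.069 m
R = A/P = 1.864/4.069 = 0.4581 m
Q = (1/n)·A·R^(2/3)·S^(1/2) = (1/0.015) × 1.864 × 0.4581^(2/3) × 0.00028^(1/2) = 1.236 m³/s

1.24 m³/s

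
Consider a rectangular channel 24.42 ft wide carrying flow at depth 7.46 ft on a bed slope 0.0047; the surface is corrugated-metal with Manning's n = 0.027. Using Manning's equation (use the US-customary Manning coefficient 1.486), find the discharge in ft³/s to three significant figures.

A = b·y = 24.42 × 7.46 = 182.2 ft²
P = b + 2y = 24.42 + 2×7.46 = 39.34 ft
R = A/P = 182.2/39.34 = 4.631 ft
Q = (1.486/n)·A·R^(2/3)·S^(1/2) = (1.486/0.027) × 182.2 × 4.631^(2/3) × 0.0047^(1/2) = 1910 ft³/s

1910 ft³/s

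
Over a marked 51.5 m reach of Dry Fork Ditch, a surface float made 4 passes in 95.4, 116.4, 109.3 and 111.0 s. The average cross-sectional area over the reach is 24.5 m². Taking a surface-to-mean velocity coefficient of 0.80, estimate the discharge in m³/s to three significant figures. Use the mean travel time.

9.34 m³/s

t̄ = (95.4 + 116.4 + 109.3 + 111.0) / 4 = 108.025 s
v_surface = L / t̄ = 51.5 / 108.025 = 0.4767 m/s
v_mean = 0.80 × 0.4767 = 0.3814 m/s
Q = A × v_mean = 24.5 × 0.3814 = 9.344 m³/s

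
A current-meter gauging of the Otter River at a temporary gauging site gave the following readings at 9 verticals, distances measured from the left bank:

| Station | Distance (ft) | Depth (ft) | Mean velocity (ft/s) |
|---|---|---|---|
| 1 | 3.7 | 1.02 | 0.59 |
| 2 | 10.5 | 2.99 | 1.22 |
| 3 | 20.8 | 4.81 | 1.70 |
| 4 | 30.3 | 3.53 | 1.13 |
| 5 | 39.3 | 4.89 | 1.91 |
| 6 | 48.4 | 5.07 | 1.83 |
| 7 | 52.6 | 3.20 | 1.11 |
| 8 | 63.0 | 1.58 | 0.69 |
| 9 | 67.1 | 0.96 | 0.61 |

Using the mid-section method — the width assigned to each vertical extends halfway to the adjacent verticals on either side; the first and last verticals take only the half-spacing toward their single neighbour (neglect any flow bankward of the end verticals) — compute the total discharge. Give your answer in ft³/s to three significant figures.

w_1 = (10.5 − 3.7)/2 = 3.4 ft; q_1 = 0.59 × 1.02 × 3.4 = 2.046 ft³/s
w_2 = (20.8 − 3.7)/2 = 8.55 ft; q_2 = 1.22 × 2.99 × 8.55 = 31.19 ft³/s
w_3 = (30.3 − 10.5)/2 = 9.9 ft; q_3 = 1.70 × 4.81 × 9.9 = 80.95 ft³/s
w_4 = (39.3 − 20.8)/2 = 9.25 ft; q_4 = 1.13 × 3.53 × 9.25 = 36.90 ft³/s
w_5 = (48.4 − 30.3)/2 = 9.05 ft; q_5 = 1.91 × 4.89 × 9.05 = 84.53 ft³/s
w_6 = (52.6 − 39.3)/2 = 6.65 ft; q_6 = 1.83 × 5.07 × 6.65 = 61.70 ft³/s
w_7 = (63.0 − 48.4)/2 = 7.3 ft; q_7 = 1.11 × 3.20 × 7.3 = 25.93 ft³/s
w_8 = (67.1 − 52.6)/2 = 7.25 ft; q_8 = 0.69 × 1.58 × 7.25 = 7.904 ft³/s
w_9 = (67.1 − 63.0)/2 = 2.05 ft; q_9 = 0.61 × 0.96 × 2.05 = 1.200 ft³/s
Q = Σ qᵢ = 332.3 ft³/s

332 ft³/s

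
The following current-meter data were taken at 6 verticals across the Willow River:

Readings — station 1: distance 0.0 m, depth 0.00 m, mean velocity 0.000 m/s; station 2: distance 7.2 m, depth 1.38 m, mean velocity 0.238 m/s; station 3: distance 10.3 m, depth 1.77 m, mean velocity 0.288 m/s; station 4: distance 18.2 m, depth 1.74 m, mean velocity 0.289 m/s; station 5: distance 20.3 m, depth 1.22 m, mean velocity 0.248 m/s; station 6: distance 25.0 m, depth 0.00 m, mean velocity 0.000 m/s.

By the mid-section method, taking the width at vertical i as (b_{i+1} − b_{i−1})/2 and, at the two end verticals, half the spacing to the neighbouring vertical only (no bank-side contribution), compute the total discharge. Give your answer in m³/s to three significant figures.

8.04 m³/s

w_2 = (10.3 − 0.0)/2 = 5.15 m; q_2 = 0.238 × 1.38 × 5.15 = 1.691 m³/s
w_3 = (18.2 − 7.2)/2 = 5.5 m; q_3 = 0.288 × 1.77 × 5.5 = 2.804 m³/s
w_4 = (20.3 − 10.3)/2 = 5 m; q_4 = 0.289 × 1.74 × 5 = 2.514 m³/s
w_5 = (25.0 − 18.2)/2 = 3.4 m; q_5 = 0.248 × 1.22 × 3.4 = 1.029 m³/s
Stations 1, 6 contribute zero (depth or velocity is 0).
Q = Σ qᵢ = 8.038 m³/s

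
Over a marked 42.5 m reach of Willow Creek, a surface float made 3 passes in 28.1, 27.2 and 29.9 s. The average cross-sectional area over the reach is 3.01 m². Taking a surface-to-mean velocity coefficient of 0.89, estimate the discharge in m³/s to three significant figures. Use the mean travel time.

t̄ = (28.1 + 27.2 + 29.9) / 3 = 28.4 s
v_surface = L / t̄ = 42.5 / 28.4 = 1.496 m/s
v_mean = 0.89 × 1.496 = 1.332 m/s
Q = A × v_mean = 3.01 × 1.332 = 4.009 m³/s

4.01 m³/s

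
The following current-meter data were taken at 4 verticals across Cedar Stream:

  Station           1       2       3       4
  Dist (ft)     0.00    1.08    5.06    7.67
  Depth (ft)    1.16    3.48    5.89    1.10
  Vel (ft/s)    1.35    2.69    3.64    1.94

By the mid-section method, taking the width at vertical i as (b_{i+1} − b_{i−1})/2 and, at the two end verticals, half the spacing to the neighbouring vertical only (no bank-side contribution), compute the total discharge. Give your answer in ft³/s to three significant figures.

98.0 ft³/s

w_1 = (1.08 − 0.00)/2 = 0.54 ft; q_1 = 1.35 × 1.16 × 0.54 = 0.8456 ft³/s
w_2 = (5.06 − 0.00)/2 = 2.53 ft; q_2 = 2.69 × 3.48 × 2.53 = 23.68 ft³/s
w_3 = (7.67 − 1.08)/2 = 3.295 ft; q_3 = 3.64 × 5.89 × 3.295 = 70.64 ft³/s
w_4 = (7.67 − 5.06)/2 = 1.305 ft; q_4 = 1.94 × 1.10 × 1.305 = 2.785 ft³/s
Q = Σ qᵢ = 97.96 ft³/s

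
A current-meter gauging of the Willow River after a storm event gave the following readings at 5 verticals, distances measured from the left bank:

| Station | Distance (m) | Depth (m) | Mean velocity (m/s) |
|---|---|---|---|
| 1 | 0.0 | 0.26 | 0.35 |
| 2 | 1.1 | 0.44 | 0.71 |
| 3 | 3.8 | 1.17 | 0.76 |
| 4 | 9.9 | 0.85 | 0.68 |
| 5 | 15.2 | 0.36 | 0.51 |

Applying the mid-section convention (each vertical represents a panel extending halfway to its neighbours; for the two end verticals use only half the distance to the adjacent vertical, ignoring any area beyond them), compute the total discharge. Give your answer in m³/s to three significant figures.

w_1 = (1.1 − 0.0)/2 = 0.55 m; q_1 = 0.35 × 0.26 × 0.55 = 0.05005 m³/s
w_2 = (3.8 − 0.0)/2 = 1.9 m; q_2 = 0.71 × 0.44 × 1.9 = 0.5936 m³/s
w_3 = (9.9 − 1.1)/2 = 4.4 m; q_3 = 0.76 × 1.17 × 4.4 = 3.912 m³/s
w_4 = (15.2 − 3.8)/2 = 5.7 m; q_4 = 0.68 × 0.85 × 5.7 = 3.295 m³/s
w_5 = (15.2 − 9.9)/2 = 2.65 m; q_5 = 0.51 × 0.36 × 2.65 = 0.4865 m³/s
Q = Σ qᵢ = 8.337 m³/s

8.34 m³/s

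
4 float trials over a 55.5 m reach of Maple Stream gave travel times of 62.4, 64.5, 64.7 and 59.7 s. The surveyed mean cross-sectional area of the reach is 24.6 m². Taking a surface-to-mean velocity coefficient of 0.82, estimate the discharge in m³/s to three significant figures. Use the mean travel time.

17.8 m³/s

t̄ = (62.4 + 64.5 + 64.7 + 59.7) / 4 = 62.825 s
v_surface = L / t̄ = 55.5 / 62.825 = 0.8834 m/s
v_mean = 0.82 × 0.8834 = 0.7244 m/s
Q = A × v_mean = 24.6 × 0.7244 = 17.82 m³/s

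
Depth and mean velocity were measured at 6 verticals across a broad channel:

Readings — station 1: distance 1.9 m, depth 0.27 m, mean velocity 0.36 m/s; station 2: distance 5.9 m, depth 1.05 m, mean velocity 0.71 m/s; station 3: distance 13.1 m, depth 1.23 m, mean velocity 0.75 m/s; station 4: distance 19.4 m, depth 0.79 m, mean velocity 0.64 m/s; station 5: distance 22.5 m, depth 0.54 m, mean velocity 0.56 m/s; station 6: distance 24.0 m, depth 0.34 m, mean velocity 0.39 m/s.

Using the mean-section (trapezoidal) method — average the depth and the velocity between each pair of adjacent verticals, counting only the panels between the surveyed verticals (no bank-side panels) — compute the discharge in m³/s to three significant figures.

Panel 1-2: Δb = 4 m, d̄ = (0.27+1.05)/2 = 0.66, v̄ = (0.36+0.71)/2 = 0.535 → q = 4×0.66×0.535 = 1.412 m³/s
Panel 2-3: Δb = 7.2 m, d̄ = (1.05+1.23)/2 = 1.14, v̄ = (0.71+0.75)/2 = 0.73 → q = 7.2×1.14×0.73 = 5.992 m³/s
Panel 3-4: Δb = 6.3 m, d̄ = (1.23+0.79)/2 = 1.01, v̄ = (0.75+0.64)/2 = 0.695 → q = 6.3×1.01×0.695 = 4.422 m³/s
Panel 4-5: Δb = 3.1 m, d̄ = (0.79+0.54)/2 = 0.665, v̄ = (0.64+0.56)/2 = 0.6 → q = 3.1×0.665×0.6 = 1.237 m³/s
Panel 5-6: Δb = 1.5 m, d̄ = (0.54+0.34)/2 = 0.44, v̄ = (0.56+0.39)/2 = 0.475 → q = 1.5×0.44×0.475 = 0.3135 m³/s
Q = Σ q = 13.38 m³/s

13.4 m³/s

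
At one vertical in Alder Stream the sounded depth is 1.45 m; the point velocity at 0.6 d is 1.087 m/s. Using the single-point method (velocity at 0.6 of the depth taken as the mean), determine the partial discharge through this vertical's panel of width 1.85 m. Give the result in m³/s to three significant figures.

2.92 m³/s

v̄ = v₀.₆ = 1.087 m/s
q = v̄ × d × w = 1.087 × 1.45 × 1.85 = 2.916 m³/s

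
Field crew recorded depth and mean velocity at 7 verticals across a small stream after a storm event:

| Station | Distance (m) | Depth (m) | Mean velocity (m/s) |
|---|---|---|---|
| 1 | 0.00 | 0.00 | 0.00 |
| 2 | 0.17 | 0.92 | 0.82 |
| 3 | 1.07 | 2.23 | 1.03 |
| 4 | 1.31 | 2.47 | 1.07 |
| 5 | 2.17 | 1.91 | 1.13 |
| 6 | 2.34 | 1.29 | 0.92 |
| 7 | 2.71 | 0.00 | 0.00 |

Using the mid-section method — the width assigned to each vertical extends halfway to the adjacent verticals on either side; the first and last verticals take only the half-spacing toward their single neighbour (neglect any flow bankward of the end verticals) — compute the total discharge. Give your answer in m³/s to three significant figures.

4.60 m³/s

w_2 = (1.07 − 0.00)/2 = 0.535 m; q_2 = 0.82 × 0.92 × 0.535 = 0.4036 m³/s
w_3 = (1.31 − 0.17)/2 = 0.57 m; q_3 = 1.03 × 2.23 × 0.57 = 1.309 m³/s
w_4 = (2.17 − 1.07)/2 = 0.55 m; q_4 = 1.07 × 2.47 × 0.55 = 1.454 m³/s
w_5 = (2.34 − 1.31)/2 = 0.515 m; q_5 = 1.13 × 1.91 × 0.515 = 1.112 m³/s
w_6 = (2.71 − 2.17)/2 = 0.27 m; q_6 = 0.92 × 1.29 × 0.27 = 0.3204 m³/s
Stations 1, 7 contribute zero (depth or velocity is 0).
Q = Σ qᵢ = 4.598 m³/s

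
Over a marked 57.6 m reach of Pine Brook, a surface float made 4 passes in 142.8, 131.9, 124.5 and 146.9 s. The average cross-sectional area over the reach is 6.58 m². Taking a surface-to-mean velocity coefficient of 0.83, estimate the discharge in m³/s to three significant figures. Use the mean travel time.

2.30 m³/s

t̄ = (142.8 + 131.9 + 124.5 + 146.9) / 4 = 136.525 s
v_surface = L / t̄ = 57.6 / 136.525 = 0.4219 m/s
v_mean = 0.83 × 0.4219 = 0.3502 m/s
Q = A × v_mean = 6.58 × 0.3502 = 2.304 m³/s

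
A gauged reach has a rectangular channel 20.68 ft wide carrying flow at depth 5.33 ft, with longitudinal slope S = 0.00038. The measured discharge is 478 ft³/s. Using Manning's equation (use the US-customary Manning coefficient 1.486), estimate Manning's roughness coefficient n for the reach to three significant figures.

0.0154

A = b·y = 20.68 × 5.33 = 110.2 ft²
P = b + 2y = 20.68 + 2×5.33 = 31.34 ft
R = A/P = 110.2/31.34 = 3.517 ft
n = (1.486/Q)·A·R^(2/3)·S^(1/2) = (1.486/478) × 110.2 × 2.313 × 0.01949 = 0.01545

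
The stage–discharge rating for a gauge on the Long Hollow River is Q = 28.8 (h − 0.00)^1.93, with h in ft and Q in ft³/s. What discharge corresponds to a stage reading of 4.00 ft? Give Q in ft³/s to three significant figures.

Q = 28.8 × (4.00 − 0.00)^1.93 = 28.8 × 4^1.93 = 418.2 ft³/s

418 ft³/s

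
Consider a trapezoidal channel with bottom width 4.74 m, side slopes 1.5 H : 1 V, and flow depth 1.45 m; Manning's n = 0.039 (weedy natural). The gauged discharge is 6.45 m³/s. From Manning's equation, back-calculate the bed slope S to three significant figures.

A = (b + z·y)·y = (4.74 + 1.5×1.45)×1.45 = 10.03 m²
P = b + 2y√(1+z²) = 4.74 + 2×1.45×√(1+1.5²) = 9.968 m
R = A/P = 10.03/9.968 = 1.006 m
S = (Q·n / (1·A·R^(2/3)))² = (6.45×0.039 / (1×10.03×1.004))² = 0.0006245

0.000624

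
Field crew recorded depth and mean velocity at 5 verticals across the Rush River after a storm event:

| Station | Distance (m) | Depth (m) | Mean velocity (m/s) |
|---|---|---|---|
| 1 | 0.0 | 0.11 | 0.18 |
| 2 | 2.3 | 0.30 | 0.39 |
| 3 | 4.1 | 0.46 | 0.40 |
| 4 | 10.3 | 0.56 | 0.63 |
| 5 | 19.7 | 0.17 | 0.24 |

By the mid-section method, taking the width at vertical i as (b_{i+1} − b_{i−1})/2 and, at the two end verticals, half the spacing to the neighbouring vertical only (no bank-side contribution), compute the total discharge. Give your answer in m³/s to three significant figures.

w_1 = (2.3 − 0.0)/2 = 1.15 m; q_1 = 0.18 × 0.11 × 1.15 = 0.02277 m³/s
w_2 = (4.1 − 0.0)/2 = 2.05 m; q_2 = 0.39 × 0.30 × 2.05 = 0.2399 m³/s
w_3 = (10.3 − 2.3)/2 = 4 m; q_3 = 0.40 × 0.46 × 4 = 0.7360 m³/s
w_4 = (19.7 − 4.1)/2 = 7.8 m; q_4 = 0.63 × 0.56 × 7.8 = 2.752 m³/s
w_5 = (19.7 − 10.3)/2 = 4.7 m; q_5 = 0.24 × 0.17 × 4.7 = 0.1918 m³/s
Q = Σ qᵢ = 3.942 m³/s

3.94 m³/s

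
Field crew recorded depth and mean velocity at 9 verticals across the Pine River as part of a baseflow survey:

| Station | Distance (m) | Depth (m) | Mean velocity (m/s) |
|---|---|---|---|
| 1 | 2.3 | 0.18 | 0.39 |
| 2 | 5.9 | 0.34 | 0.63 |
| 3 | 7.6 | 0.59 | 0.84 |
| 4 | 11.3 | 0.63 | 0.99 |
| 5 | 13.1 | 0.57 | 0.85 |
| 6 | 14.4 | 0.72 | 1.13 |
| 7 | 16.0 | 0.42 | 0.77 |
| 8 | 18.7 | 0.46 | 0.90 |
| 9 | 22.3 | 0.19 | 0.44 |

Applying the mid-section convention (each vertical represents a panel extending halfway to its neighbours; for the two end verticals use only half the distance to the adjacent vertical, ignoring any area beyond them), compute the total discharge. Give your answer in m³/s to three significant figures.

7.83 m³/s

w_1 = (5.9 − 2.3)/2 = 1.8 m; q_1 = 0.39 × 0.18 × 1.8 = 0.1264 m³/s
w_2 = (7.6 − 2.3)/2 = 2.65 m; q_2 = 0.63 × 0.34 × 2.65 = 0.5676 m³/s
w_3 = (11.3 − 5.9)/2 = 2.7 m; q_3 = 0.84 × 0.59 × 2.7 = 1.338 m³/s
w_4 = (13.1 − 7.6)/2 = 2.75 m; q_4 = 0.99 × 0.63 × 2.75 = 1.715 m³/s
w_5 = (14.4 − 11.3)/2 = 1.55 m; q_5 = 0.85 × 0.57 × 1.55 = 0.7510 m³/s
w_6 = (16.0 − 13.1)/2 = 1.45 m; q_6 = 1.13 × 0.72 × 1.45 = 1.180 m³/s
w_7 = (18.7 − 14.4)/2 = 2.15 m; q_7 = 0.77 × 0.42 × 2.15 = 0.6953 m³/s
w_8 = (22.3 − 16.0)/2 = 3.15 m; q_8 = 0.90 × 0.46 × 3.15 = 1.304 m³/s
w_9 = (22.3 − 18.7)/2 = 1.8 m; q_9 = 0.44 × 0.19 × 1.8 = 0.1505 m³/s
Q = Σ qᵢ = 7.828 m³/s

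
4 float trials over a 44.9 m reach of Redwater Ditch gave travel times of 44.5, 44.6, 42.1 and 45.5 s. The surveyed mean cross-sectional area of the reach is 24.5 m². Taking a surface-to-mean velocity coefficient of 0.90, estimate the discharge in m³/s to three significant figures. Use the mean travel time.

t̄ = (44.5 + 44.6 + 42.1 + 45.5) / 4 = 44.175 s
v_surface = L / t̄ = 44.9 / 44.175 = 1.016 m/s
v_mean = 0.90 × 1.016 = 0.9148 m/s
Q = A × v_mean = 24.5 × 0.9148 = 22.41 m³/s

22.4 m³/s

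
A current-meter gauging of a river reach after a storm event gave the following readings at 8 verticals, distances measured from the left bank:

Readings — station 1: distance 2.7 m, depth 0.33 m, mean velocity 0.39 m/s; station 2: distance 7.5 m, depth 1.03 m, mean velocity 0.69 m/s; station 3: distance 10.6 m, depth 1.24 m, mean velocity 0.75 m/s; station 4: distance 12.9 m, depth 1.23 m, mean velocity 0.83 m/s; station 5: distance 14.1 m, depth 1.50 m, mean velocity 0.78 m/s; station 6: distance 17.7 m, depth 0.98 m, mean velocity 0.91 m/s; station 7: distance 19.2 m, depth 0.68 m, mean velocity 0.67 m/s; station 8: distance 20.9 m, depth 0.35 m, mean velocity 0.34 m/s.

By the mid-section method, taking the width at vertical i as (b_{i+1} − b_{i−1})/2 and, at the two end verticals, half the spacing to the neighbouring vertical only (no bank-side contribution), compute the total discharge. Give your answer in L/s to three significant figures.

w_1 = (7.5 − 2.7)/2 = 2.4 m; q_1 = 0.39 × 0.33 × 2.4 = 0.3089 m³/s
w_2 = (10.6 − 2.7)/2 = 3.95 m; q_2 = 0.69 × 1.03 × 3.95 = 2.807 m³/s
w_3 = (12.9 − 7.5)/2 = 2.7 m; q_3 = 0.75 × 1.24 × 2.7 = 2.511 m³/s
w_4 = (14.1 − 10.6)/2 = 1.75 m; q_4 = 0.83 × 1.23 × 1.75 = 1.787 m³/s
w_5 = (17.7 − 12.9)/2 = 2.4 m; q_5 = 0.78 × 1.50 × 2.4 = 2.808 m³/s
w_6 = (19.2 − 14.1)/2 = 2.55 m; q_6 = 0.91 × 0.98 × 2.55 = 2.274 m³/s
w_7 = (20.9 − 17.7)/2 = 1.6 m; q_7 = 0.67 × 0.68 × 1.6 = 0.7290 m³/s
w_8 = (20.9 − 19.2)/2 = 0.85 m; q_8 = 0.34 × 0.35 × 0.85 = 0.1012 m³/s
Q = Σ qᵢ = 13.33 m³/s
= 13.33 × 1000 = 13330 L/s

13300 L/s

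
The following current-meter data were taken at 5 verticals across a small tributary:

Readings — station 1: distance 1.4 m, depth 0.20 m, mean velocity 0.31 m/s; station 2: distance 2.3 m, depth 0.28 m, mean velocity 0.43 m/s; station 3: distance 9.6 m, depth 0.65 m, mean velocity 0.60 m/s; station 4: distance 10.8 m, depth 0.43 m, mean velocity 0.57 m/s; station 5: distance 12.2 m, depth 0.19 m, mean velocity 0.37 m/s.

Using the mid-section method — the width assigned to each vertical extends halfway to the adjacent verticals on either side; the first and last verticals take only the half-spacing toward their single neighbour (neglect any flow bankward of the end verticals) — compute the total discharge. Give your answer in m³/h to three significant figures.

w_1 = (2.3 − 1.4)/2 = 0.45 m; q_1 = 0.31 × 0.20 × 0.45 = 0.02790 m³/s
w_2 = (9.6 − 1.4)/2 = 4.1 m; q_2 = 0.43 × 0.28 × 4.1 = 0.4936 m³/s
w_3 = (10.8 − 2.3)/2 = 4.25 m; q_3 = 0.60 × 0.65 × 4.25 = 1.658 m³/s
w_4 = (12.2 − 9.6)/2 = 1.3 m; q_4 = 0.57 × 0.43 × 1.3 = 0.3186 m³/s
w_5 = (12.2 − 10.8)/2 = 0.7 m; q_5 = 0.37 × 0.19 × 0.7 = 0.04921 m³/s
Q = Σ qᵢ = 2.547 m³/s
= 2.547 × 3600 = 9169 m³/h

9170 m³/h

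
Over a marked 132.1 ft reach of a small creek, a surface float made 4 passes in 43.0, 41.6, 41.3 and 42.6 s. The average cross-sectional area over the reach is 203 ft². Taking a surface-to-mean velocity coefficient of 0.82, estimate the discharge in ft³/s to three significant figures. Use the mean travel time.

t̄ = (43.0 + 41.6 + 41.3 + 42.6) / 4 = 42.125 s
v_surface = L / t̄ = 132.1 / 42.125 = 3.136 ft/s
v_mean = 0.82 × 3.136 = 2.571 ft/s
Q = A × v_mean = 203 × 2.571 = 522.0 ft³/s

522 ft³/s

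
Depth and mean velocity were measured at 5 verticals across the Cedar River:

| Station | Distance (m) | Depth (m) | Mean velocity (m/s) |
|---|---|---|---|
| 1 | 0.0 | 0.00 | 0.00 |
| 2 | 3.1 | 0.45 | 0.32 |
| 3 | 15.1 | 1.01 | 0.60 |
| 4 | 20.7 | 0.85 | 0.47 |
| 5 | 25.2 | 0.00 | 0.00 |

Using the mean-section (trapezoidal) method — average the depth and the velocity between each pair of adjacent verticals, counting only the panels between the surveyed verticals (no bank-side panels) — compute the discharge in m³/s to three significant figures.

7.38 m³/s

Panel 1-2: Δb = 3.1 m, d̄ = (0.00+0.45)/2 = 0.225, v̄ = (0.00+0.32)/2 = 0.16 → q = 3.1×0.225×0.16 = 0.1116 m³/s
Panel 2-3: Δb = 12 m, d̄ = (0.45+1.01)/2 = 0.73, v̄ = (0.32+0.60)/2 = 0.46 → q = 12×0.73×0.46 = 4.030 m³/s
Panel 3-4: Δb = 5.6 m, d̄ = (1.01+0.85)/2 = 0.93, v̄ = (0.60+0.47)/2 = 0.535 → q = 5.6×0.93×0.535 = 2.786 m³/s
Panel 4-5: Δb = 4.5 m, d̄ = (0.85+0.00)/2 = 0.425, v̄ = (0.47+0.00)/2 = 0.235 → q = 4.5×0.425×0.235 = 0.4494 m³/s
Q = Σ q = 7.377 m³/s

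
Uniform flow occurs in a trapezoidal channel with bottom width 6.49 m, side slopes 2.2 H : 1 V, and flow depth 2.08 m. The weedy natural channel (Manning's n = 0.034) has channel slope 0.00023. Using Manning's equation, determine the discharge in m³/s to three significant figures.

A = (b + z·y)·y = (6.49 + 2.2×2.08)×2.08 = 23.02 m²
P = b + 2y√(1+z²) = 6.49 + 2×2.08×√(1+2.2²) = 16.54 m
R = A/P = 23.02/16.54 = 1.391 m
Q = (1/n)·A·R^(2/3)·S^(1/2) = (1/0.034) × 23.02 × 1.391^(2/3) × 0.00023^(1/2) = 12.80 m³/s

12.8 m³/s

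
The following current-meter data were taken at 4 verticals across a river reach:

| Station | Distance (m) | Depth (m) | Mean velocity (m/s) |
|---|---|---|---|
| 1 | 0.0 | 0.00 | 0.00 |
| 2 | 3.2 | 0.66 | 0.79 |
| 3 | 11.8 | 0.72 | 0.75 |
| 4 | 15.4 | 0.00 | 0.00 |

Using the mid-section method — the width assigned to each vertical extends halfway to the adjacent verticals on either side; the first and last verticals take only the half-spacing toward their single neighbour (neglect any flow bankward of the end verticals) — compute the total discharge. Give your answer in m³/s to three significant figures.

w_2 = (11.8 − 0.0)/2 = 5.9 m; q_2 = 0.79 × 0.66 × 5.9 = 3.076 m³/s
w_3 = (15.4 − 3.2)/2 = 6.1 m; q_3 = 0.75 × 0.72 × 6.1 = 3.294 m³/s
Stations 1, 4 contribute zero (depth or velocity is 0).
Q = Σ qᵢ = 6.370 m³/s

6.37 m³/s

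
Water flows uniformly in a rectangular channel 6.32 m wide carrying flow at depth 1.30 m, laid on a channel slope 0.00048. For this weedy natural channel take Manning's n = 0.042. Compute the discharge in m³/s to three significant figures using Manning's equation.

A = b·y = 6.32 × 1.30 = 8.216 m²
P = b + 2y = 6.32 + 2×1.30 = 8.920 m
R = A/P = 8.216/8.920 = 0.9211 m
Q = (1/n)·A·R^(2/3)·S^(1/2) = (1/0.042) × 8.216 × 0.9211^(2/3) × 0.00048^(1/2) = 4.057 m³/s

4.06 m³/s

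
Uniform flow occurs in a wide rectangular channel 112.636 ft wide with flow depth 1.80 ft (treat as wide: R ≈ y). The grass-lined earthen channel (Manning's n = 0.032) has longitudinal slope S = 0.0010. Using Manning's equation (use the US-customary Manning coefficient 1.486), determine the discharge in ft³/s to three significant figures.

441 ft³/s

A = b·y = 112.636 × 1.80 = 202.7 ft²
Wide channel: R ≈ y = 1.80 ft
Q = (1.486/n)·A·R^(2/3)·S^(1/2) = (1.486/0.032) × 202.7 × 1.800^(2/3) × 0.0010^(1/2) = 440.6 ft³/s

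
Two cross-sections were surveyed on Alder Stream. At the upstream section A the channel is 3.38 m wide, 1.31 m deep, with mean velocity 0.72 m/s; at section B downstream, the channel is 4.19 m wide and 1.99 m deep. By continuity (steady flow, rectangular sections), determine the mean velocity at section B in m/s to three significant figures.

Q = A₁V₁ = (3.38×1.31) × 0.72 = 3.188 m³/s
A₂ = 4.19 × 1.99 = 8.338 m²
V₂ = Q/A₂ = 3.188/8.338 = 0.3823 m/s

0.382 m/s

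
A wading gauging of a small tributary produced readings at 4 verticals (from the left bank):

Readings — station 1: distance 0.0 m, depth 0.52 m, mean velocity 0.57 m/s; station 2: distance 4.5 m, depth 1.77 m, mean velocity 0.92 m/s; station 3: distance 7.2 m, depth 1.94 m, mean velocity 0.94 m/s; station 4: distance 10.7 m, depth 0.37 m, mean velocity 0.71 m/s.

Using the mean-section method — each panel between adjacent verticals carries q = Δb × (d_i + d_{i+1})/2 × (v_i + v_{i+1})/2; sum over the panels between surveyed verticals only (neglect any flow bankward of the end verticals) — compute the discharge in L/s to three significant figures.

11800 L/s

Panel 1-2: Δb = 4.5 m, d̄ = (0.52+1.77)/2 = 1.145, v̄ = (0.57+0.92)/2 = 0.745 → q = 4.5×1.145×0.745 = 3.839 m³/s
Panel 2-3: Δb = 2.7 m, d̄ = (1.77+1.94)/2 = 1.855, v̄ = (0.92+0.94)/2 = 0.93 → q = 2.7×1.855×0.93 = 4.658 m³/s
Panel 3-4: Δb = 3.5 m, d̄ = (1.94+0.37)/2 = 1.155, v̄ = (0.94+0.71)/2 = 0.825 → q = 3.5×1.155×0.825 = 3.335 m³/s
Q = Σ q = 11.83 m³/s
= 11.83 × 1000 = 11830 L/s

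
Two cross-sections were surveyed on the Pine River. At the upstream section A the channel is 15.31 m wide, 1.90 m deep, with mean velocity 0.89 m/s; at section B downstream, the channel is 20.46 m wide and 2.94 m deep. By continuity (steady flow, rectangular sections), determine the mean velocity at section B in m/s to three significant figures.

Q = A₁V₁ = (15.31×1.90) × 0.89 = 25.89 m³/s
A₂ = 20.46 × 2.94 = 60.15 m²
V₂ = Q/A₂ = 25.89/60.15 = 0.4304 m/s

0.430 m/s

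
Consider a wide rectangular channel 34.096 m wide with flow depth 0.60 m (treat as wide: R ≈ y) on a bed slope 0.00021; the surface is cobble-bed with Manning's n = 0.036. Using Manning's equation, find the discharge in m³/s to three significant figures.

5.86 m³/s

A = b·y = 34.096 × 0.60 = 20.46 m²
Wide channel: R ≈ y = 0.60 m
Q = (1/n)·A·R^(2/3)·S^(1/2) = (1/0.036) × 20.46 × 0.6000^(2/3) × 0.00021^(1/2) = 5.858 m³/s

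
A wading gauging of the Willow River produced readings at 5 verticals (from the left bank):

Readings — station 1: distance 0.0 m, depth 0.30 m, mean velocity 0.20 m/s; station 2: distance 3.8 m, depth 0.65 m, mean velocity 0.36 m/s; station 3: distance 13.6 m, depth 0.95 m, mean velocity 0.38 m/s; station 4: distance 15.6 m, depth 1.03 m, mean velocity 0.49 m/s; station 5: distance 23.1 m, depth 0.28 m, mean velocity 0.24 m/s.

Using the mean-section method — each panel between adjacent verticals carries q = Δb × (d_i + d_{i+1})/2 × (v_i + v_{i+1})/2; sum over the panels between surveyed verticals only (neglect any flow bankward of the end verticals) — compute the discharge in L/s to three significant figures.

6060 L/s

Panel 1-2: Δb = 3.8 m, d̄ = (0.30+0.65)/2 = 0.475, v̄ = (0.20+0.36)/2 = 0.28 → q = 3.8×0.475×0.28 = 0.5054 m³/s
Panel 2-3: Δb = 9.8 m, d̄ = (0.65+0.95)/2 = 0.8, v̄ = (0.36+0.38)/2 = 0.37 → q = 9.8×0.8×0.37 = 2.901 m³/s
Panel 3-4: Δb = 2 m, d̄ = (0.95+1.03)/2 = 0.99, v̄ = (0.38+0.49)/2 = 0.435 → q = 2×0.99×0.435 = 0.8613 m³/s
Panel 4-5: Δb = 7.5 m, d̄ = (1.03+0.28)/2 = 0.655, v̄ = (0.49+0.24)/2 = 0.365 → q = 7.5×0.655×0.365 = 1.793 m³/s
Q = Σ q = 6.061 m³/s
= 6.061 × 1000 = 6061 L/s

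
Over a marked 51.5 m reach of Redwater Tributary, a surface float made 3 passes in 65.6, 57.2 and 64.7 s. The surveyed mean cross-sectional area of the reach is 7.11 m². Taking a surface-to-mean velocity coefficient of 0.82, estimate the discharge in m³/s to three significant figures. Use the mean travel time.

t̄ = (65.6 + 57.2 + 64.7) / 3 = 62.5 s
v_surface = L / t̄ = 51.5 / 62.5 = 0.8240 m/s
v_mean = 0.82 × 0.8240 = 0.6757 m/s
Q = A × v_mean = 7.11 × 0.6757 = 4.804 m³/s

4.80 m³/s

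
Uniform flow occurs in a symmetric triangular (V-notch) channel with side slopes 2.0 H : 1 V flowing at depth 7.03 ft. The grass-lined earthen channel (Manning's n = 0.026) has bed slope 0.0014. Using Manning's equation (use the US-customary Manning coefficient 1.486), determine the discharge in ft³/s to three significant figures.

A = z·y² = 2.0×7.03² = 98.84 ft²
P = 2y√(1+z²) = 2×7.03×√(1+2.0²) = 31.44 ft
R = A/P = 98.84/31.44 = 3.144 ft
Q = (1.486/n)·A·R^(2/3)·S^(1/2) = (1.486/0.026) × 98.84 × 3.144^(2/3) × 0.0014^(1/2) = 453.6 ft³/s

454 ft³/s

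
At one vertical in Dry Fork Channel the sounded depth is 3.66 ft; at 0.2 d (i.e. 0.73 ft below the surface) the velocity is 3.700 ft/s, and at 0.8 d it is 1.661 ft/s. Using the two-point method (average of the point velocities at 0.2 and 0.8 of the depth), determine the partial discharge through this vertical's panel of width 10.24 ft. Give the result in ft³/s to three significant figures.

v̄ = (3.700 + 1.661) / 2 = 2.681 ft/s
q = v̄ × d × w = 2.681 × 3.66 × 10.24 = 100.5 ft³/s

100 ft³/s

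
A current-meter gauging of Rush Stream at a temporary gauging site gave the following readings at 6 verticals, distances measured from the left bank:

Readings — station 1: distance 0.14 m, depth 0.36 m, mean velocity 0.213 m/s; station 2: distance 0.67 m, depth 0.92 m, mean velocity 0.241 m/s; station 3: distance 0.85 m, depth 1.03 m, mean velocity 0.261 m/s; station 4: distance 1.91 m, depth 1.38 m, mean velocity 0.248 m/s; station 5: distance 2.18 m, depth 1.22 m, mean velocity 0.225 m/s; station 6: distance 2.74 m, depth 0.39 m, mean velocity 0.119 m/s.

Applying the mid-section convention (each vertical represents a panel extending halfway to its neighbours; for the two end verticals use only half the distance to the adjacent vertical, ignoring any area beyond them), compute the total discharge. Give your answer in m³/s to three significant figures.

w_1 = (0.67 − 0.14)/2 = 0.265 m; q_1 = 0.213 × 0.36 × 0.265 = 0.02032 m³/s
w_2 = (0.85 − 0.14)/2 = 0.355 m; q_2 = 0.241 × 0.92 × 0.355 = 0.07871 m³/s
w_3 = (1.91 − 0.67)/2 = 0.62 m; q_3 = 0.261 × 1.03 × 0.62 = 0.1667 m³/s
w_4 = (2.18 − 0.85)/2 = 0.665 m; q_4 = 0.248 × 1.38 × 0.665 = 0.2276 m³/s
w_5 = (2.74 − 1.91)/2 = 0.415 m; q_5 = 0.225 × 1.22 × 0.415 = 0.1139 m³/s
w_6 = (2.74 − 2.18)/2 = 0.28 m; q_6 = 0.119 × 0.39 × 0.28 = 0.01299 m³/s
Q = Σ qᵢ = 0.6202 m³/s

0.620 m³/s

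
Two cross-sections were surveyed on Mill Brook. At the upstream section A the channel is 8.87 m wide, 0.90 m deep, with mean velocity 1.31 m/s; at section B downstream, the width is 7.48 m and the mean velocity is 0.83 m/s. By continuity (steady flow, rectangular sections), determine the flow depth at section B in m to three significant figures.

Q = A₁V₁ = (8.87×0.90) × 1.31 = 10.46 m³/s
d₂ = Q/(b₂ V₂) = 10.46/(7.48×0.83) = 1.684 m

1.68 m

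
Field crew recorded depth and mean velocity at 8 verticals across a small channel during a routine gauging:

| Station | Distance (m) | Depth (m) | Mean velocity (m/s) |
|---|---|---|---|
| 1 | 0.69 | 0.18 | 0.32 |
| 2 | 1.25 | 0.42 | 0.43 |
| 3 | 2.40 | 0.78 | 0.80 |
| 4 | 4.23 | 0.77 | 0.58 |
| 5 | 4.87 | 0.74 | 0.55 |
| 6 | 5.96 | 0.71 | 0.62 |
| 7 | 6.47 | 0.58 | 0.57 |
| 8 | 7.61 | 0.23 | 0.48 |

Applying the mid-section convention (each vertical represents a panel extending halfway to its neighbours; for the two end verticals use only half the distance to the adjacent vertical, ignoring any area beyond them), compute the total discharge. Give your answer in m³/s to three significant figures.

2.69 m³/s

w_1 = (1.25 − 0.69)/2 = 0.28 m; q_1 = 0.32 × 0.18 × 0.28 = 0.01613 m³/s
w_2 = (2.40 − 0.69)/2 = 0.855 m; q_2 = 0.43 × 0.42 × 0.855 = 0.1544 m³/s
w_3 = (4.23 − 1.25)/2 = 1.49 m; q_3 = 0.80 × 0.78 × 1.49 = 0.9298 m³/s
w_4 = (4.87 − 2.40)/2 = 1.235 m; q_4 = 0.58 × 0.77 × 1.235 = 0.5516 m³/s
w_5 = (5.96 − 4.23)/2 = 0.865 m; q_5 = 0.55 × 0.74 × 0.865 = 0.3521 m³/s
w_6 = (6.47 − 4.87)/2 = 0.8 m; q_6 = 0.62 × 0.71 × 0.8 = 0.3522 m³/s
w_7 = (7.61 − 5.96)/2 = 0.825 m; q_7 = 0.57 × 0.58 × 0.825 = 0.2727 m³/s
w_8 = (7.61 − 6.47)/2 = 0.57 m; q_8 = 0.48 × 0.23 × 0.57 = 0.06293 m³/s
Q = Σ qᵢ = 2.692 m³/s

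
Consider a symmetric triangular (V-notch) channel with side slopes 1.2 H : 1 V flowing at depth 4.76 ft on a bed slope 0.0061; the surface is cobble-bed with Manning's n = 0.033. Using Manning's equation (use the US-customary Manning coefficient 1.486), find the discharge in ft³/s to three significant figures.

143 ft³/s

A = z·y² = 1.2×4.76² = 27.19 ft²
P = 2y√(1+z²) = 2×4.76×√(1+1.2²) = 14.87 ft
R = A/P = 27.19/14.87 = 1.828 ft
Q = (1.486/n)·A·R^(2/3)·S^(1/2) = (1.486/0.033) × 27.19 × 1.828^(2/3) × 0.0061^(1/2) = 143.0 ft³/s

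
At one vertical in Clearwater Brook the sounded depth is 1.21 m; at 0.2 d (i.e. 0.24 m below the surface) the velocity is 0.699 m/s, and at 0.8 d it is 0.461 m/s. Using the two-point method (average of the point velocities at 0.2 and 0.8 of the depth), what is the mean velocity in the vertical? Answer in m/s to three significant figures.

0.580 m/s

v̄ = (0.699 + 0.461) / 2 = 0.5800 m/s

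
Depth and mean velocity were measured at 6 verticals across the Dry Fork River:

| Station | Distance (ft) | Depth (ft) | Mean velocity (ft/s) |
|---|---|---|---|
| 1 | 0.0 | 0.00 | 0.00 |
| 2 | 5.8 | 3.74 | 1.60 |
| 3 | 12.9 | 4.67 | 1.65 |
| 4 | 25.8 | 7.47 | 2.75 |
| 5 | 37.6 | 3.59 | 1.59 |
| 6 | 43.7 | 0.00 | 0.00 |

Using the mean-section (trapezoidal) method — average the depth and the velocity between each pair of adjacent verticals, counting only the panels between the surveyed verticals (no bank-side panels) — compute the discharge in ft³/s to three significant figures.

380 ft³/s

Panel 1-2: Δb = 5.8 ft, d̄ = (0.00+3.74)/2 = 1.87, v̄ = (0.00+1.60)/2 = 0.8 → q = 5.8×1.87×0.8 = 8.677 ft³/s
Panel 2-3: Δb = 7.1 ft, d̄ = (3.74+4.67)/2 = 4.205, v̄ = (1.60+1.65)/2 = 1.625 → q = 7.1×4.205×1.625 = 48.52 ft³/s
Panel 3-4: Δb = 12.9 ft, d̄ = (4.67+7.47)/2 = 6.07, v̄ = (1.65+2.75)/2 = 2.2 → q = 12.9×6.07×2.2 = 172.3 ft³/s
Panel 4-5: Δb = 11.8 ft, d̄ = (7.47+3.59)/2 = 5.53, v̄ = (2.75+1.59)/2 = 2.17 → q = 11.8×5.53×2.17 = 141.6 ft³/s
Panel 5-6: Δb = 6.1 ft, d̄ = (3.59+0.00)/2 = 1.795, v̄ = (1.59+0.00)/2 = 0.795 → q = 6.1×1.795×0.795 = 8.705 ft³/s
Q = Σ q = 379.8 ft³/s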